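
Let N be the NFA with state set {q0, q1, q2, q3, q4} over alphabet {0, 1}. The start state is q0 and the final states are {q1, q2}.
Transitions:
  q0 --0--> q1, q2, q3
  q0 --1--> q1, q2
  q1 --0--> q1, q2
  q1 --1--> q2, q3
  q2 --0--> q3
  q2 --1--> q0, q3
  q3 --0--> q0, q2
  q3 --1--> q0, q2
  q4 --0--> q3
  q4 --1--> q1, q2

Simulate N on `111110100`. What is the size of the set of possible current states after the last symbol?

4

Start: {q0}
read 1: {q1, q2}
read 1: {q0, q2, q3}
read 1: {q0, q1, q2, q3}
read 1: {q0, q1, q2, q3}
read 1: {q0, q1, q2, q3}
read 0: {q0, q1, q2, q3}
read 1: {q0, q1, q2, q3}
read 0: {q0, q1, q2, q3}
read 0: {q0, q1, q2, q3}
Final reachable set {q0, q1, q2, q3} has 4 states.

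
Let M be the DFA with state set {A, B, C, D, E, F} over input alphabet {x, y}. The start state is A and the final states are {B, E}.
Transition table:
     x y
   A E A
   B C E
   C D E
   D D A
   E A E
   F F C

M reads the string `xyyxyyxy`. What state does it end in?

E

A --x--> E
E --y--> E
E --y--> E
E --x--> A
A --y--> A
A --y--> A
A --x--> E
E --y--> E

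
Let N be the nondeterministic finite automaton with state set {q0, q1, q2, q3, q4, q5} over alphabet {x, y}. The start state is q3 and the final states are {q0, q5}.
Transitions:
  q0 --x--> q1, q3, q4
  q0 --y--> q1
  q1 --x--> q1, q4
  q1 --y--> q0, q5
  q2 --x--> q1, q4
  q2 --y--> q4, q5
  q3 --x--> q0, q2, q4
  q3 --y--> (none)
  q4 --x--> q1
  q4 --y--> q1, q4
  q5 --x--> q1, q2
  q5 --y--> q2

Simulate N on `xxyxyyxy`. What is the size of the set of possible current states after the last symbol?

4

Start: {q3}
read x: {q0, q2, q4}
read x: {q1, q3, q4}
read y: {q0, q1, q4, q5}
read x: {q1, q2, q3, q4}
read y: {q0, q1, q4, q5}
read y: {q0, q1, q2, q4, q5}
read x: {q1, q2, q3, q4}
read y: {q0, q1, q4, q5}
Final reachable set {q0, q1, q4, q5} has 4 states.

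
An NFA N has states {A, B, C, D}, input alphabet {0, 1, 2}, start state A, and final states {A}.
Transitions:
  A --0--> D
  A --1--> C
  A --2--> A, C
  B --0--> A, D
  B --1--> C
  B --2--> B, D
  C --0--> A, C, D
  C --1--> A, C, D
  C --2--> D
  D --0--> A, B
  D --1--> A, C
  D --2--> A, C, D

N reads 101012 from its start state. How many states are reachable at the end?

3

Start: {A}
read 1: {C}
read 0: {A, C, D}
read 1: {A, C, D}
read 0: {A, B, C, D}
read 1: {A, C, D}
read 2: {A, C, D}
Final reachable set {A, C, D} has 3 states.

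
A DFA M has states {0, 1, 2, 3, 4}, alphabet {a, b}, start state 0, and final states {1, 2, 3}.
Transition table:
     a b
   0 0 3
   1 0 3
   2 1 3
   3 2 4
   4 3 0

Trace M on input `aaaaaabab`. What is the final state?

3

0 --a--> 0
0 --a--> 0
0 --a--> 0
0 --a--> 0
0 --a--> 0
0 --a--> 0
0 --b--> 3
3 --a--> 2
2 --b--> 3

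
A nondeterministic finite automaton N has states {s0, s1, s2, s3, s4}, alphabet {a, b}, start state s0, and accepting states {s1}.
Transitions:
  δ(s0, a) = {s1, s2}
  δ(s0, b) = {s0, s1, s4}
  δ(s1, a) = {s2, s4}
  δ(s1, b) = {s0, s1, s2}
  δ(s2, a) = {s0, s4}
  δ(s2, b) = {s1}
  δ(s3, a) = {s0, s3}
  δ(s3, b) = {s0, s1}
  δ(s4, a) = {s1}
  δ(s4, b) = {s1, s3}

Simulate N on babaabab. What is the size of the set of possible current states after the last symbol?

5

Start: {s0}
read b: {s0, s1, s4}
read a: {s1, s2, s4}
read b: {s0, s1, s2, s3}
read a: {s0, s1, s2, s3, s4}
read a: {s0, s1, s2, s3, s4}
read b: {s0, s1, s2, s3, s4}
read a: {s0, s1, s2, s3, s4}
read b: {s0, s1, s2, s3, s4}
Final reachable set {s0, s1, s2, s3, s4} has 5 states.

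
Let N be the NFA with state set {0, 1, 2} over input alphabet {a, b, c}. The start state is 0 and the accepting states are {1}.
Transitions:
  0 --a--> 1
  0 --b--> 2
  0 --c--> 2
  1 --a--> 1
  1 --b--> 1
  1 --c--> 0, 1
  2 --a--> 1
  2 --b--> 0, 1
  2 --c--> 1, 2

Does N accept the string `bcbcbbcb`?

Start: {0}
read b: {2}
read c: {1, 2}
read b: {0, 1}
read c: {0, 1, 2}
read b: {0, 1, 2}
read b: {0, 1, 2}
read c: {0, 1, 2}
read b: {0, 1, 2}
Reachable ∩ accepting = {1} — nonempty.

accepted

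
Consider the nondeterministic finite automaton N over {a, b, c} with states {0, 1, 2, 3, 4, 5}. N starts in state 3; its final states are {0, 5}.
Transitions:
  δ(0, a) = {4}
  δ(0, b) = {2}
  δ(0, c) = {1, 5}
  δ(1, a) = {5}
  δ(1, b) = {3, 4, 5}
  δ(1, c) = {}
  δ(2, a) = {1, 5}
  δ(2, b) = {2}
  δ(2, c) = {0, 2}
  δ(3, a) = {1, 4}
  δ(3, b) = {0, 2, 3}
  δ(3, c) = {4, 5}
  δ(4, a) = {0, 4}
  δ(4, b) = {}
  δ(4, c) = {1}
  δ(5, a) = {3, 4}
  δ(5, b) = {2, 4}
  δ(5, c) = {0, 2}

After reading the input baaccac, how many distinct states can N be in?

Start: {3}
read b: {0, 2, 3}
read a: {1, 4, 5}
read a: {0, 3, 4, 5}
read c: {0, 1, 2, 4, 5}
read c: {0, 1, 2, 5}
read a: {1, 3, 4, 5}
read c: {0, 1, 2, 4, 5}
Final reachable set {0, 1, 2, 4, 5} has 5 states.

5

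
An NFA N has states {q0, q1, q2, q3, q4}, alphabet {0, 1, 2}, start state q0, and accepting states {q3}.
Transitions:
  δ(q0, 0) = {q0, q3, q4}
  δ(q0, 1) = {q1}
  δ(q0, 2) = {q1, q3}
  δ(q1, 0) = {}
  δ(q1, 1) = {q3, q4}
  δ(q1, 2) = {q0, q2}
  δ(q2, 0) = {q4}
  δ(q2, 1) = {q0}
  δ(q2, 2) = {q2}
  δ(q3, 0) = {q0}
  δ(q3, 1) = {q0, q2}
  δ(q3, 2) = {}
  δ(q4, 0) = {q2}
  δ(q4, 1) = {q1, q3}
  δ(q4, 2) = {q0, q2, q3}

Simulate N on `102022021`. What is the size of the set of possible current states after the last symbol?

0

Start: {q0}
read 1: {q1}
read 0: {}
The reachable set is empty and stays empty for the remaining 7 symbols.
Final reachable set {} has 0 states.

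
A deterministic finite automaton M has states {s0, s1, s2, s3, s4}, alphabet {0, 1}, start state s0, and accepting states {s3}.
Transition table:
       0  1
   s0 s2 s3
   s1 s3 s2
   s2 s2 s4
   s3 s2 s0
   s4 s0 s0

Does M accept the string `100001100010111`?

accepted

s0 --1--> s3
s3 --0--> s2
s2 --0--> s2
s2 --0--> s2
s2 --0--> s2
s2 --1--> s4
s4 --1--> s0
s0 --0--> s2
s2 --0--> s2
s2 --0--> s2
s2 --1--> s4
s4 --0--> s0
s0 --1--> s3
s3 --1--> s0
s0 --1--> s3
End in state s3, which is an accepting state.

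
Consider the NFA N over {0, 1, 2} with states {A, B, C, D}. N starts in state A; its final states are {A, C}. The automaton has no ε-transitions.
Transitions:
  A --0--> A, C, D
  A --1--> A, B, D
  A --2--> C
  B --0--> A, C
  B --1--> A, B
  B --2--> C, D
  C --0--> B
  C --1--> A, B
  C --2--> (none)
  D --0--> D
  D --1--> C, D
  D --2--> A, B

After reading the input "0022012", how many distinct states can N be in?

4

Start: {A}
read 0: {A, C, D}
read 0: {A, B, C, D}
read 2: {A, B, C, D}
read 2: {A, B, C, D}
read 0: {A, B, C, D}
read 1: {A, B, C, D}
read 2: {A, B, C, D}
Final reachable set {A, B, C, D} has 4 states.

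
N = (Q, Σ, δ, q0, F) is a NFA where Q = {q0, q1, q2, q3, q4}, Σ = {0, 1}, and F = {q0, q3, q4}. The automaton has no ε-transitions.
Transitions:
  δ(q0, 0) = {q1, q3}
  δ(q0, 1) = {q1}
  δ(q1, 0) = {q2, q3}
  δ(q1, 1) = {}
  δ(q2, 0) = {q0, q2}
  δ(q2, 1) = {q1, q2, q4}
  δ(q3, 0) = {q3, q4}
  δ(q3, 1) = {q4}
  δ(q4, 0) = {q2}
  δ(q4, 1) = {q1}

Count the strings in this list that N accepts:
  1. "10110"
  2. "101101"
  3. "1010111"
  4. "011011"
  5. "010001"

"10110": accepted
"101101": accepted
"1010111": accepted
"011011": accepted
"010001": accepted

5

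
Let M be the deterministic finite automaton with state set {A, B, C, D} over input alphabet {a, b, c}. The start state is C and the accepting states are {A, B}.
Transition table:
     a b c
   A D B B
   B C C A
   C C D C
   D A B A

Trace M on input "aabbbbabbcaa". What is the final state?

C --a--> C
C --a--> C
C --b--> D
D --b--> B
B --b--> C
C --b--> D
D --a--> A
A --b--> B
B --b--> C
C --c--> C
C --a--> C
C --a--> C

C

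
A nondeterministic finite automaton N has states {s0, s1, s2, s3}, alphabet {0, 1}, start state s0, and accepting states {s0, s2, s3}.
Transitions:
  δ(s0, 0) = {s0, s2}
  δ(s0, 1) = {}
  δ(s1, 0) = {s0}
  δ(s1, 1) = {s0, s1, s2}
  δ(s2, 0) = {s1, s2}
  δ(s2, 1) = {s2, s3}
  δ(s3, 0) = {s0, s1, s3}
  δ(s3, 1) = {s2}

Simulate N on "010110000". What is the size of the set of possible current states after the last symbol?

Start: {s0}
read 0: {s0, s2}
read 1: {s2, s3}
read 0: {s0, s1, s2, s3}
read 1: {s0, s1, s2, s3}
read 1: {s0, s1, s2, s3}
read 0: {s0, s1, s2, s3}
read 0: {s0, s1, s2, s3}
read 0: {s0, s1, s2, s3}
read 0: {s0, s1, s2, s3}
Final reachable set {s0, s1, s2, s3} has 4 states.

4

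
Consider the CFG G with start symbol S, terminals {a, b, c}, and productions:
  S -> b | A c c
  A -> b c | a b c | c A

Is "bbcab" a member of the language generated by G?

no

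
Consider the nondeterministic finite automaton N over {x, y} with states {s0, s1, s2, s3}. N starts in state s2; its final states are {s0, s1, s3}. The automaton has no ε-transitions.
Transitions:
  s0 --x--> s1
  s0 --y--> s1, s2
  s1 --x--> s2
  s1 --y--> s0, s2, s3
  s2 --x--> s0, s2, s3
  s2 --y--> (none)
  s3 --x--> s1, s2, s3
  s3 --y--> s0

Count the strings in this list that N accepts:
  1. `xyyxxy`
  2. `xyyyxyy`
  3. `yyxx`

`xyyxxy`: accepted
`xyyyxyy`: accepted
`yyxx`: rejected

2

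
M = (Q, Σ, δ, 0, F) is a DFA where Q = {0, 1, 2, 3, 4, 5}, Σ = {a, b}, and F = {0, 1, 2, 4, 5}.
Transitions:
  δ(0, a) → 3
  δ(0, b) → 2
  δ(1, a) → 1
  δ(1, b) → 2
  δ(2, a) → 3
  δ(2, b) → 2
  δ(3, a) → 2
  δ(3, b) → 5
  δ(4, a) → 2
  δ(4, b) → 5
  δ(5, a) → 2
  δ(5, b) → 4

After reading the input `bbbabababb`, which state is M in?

0 --b--> 2
2 --b--> 2
2 --b--> 2
2 --a--> 3
3 --b--> 5
5 --a--> 2
2 --b--> 2
2 --a--> 3
3 --b--> 5
5 --b--> 4

4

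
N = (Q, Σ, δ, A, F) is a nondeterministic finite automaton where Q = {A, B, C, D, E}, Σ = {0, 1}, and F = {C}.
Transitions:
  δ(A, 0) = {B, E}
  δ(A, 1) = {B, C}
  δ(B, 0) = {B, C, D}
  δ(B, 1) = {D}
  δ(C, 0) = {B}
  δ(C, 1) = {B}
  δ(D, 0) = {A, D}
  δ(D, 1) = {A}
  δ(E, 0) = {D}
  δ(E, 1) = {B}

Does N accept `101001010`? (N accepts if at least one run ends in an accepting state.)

Start: {A}
read 1: {B, C}
read 0: {B, C, D}
read 1: {A, B, D}
read 0: {A, B, C, D, E}
read 0: {A, B, C, D, E}
read 1: {A, B, C, D}
read 0: {A, B, C, D, E}
read 1: {A, B, C, D}
read 0: {A, B, C, D, E}
Reachable ∩ accepting = {C} — nonempty.

accepted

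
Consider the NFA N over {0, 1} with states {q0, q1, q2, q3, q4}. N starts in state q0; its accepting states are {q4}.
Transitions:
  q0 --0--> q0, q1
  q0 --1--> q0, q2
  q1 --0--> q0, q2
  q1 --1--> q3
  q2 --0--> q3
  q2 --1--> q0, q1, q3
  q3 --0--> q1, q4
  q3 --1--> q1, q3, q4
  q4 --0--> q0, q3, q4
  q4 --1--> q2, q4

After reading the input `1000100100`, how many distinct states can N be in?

Start: {q0}
read 1: {q0, q2}
read 0: {q0, q1, q3}
read 0: {q0, q1, q2, q4}
read 0: {q0, q1, q2, q3, q4}
read 1: {q0, q1, q2, q3, q4}
read 0: {q0, q1, q2, q3, q4}
read 0: {q0, q1, q2, q3, q4}
read 1: {q0, q1, q2, q3, q4}
read 0: {q0, q1, q2, q3, q4}
read 0: {q0, q1, q2, q3, q4}
Final reachable set {q0, q1, q2, q3, q4} has 5 states.

5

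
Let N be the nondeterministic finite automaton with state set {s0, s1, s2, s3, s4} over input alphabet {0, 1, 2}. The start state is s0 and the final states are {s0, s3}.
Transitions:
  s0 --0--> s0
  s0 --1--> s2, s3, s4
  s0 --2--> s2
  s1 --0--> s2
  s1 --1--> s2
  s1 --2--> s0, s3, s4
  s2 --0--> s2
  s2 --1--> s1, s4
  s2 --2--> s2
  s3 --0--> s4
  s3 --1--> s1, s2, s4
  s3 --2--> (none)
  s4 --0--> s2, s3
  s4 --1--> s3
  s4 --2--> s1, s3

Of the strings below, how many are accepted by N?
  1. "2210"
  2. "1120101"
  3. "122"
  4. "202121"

4

"2210": accepted
"1120101": accepted
"122": accepted
"202121": accepted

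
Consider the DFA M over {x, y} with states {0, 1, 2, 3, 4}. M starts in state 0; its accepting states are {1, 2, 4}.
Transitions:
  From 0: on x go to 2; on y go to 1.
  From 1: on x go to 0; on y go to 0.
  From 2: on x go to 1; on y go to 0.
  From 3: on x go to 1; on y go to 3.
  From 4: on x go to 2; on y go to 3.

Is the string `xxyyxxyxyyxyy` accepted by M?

0 --x--> 2
2 --x--> 1
1 --y--> 0
0 --y--> 1
1 --x--> 0
0 --x--> 2
2 --y--> 0
0 --x--> 2
2 --y--> 0
0 --y--> 1
1 --x--> 0
0 --y--> 1
1 --y--> 0
End in state 0, which is not an accepting state.

rejected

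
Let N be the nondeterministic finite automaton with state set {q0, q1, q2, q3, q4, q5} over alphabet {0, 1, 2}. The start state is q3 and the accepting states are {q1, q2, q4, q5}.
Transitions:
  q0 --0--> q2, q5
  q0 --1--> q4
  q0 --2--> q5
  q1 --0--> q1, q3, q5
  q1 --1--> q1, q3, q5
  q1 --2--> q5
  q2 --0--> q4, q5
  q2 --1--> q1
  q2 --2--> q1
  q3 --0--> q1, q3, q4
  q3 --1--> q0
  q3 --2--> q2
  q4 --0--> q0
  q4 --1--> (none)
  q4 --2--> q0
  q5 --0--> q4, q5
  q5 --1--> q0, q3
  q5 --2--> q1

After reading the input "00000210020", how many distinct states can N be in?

Start: {q3}
read 0: {q1, q3, q4}
read 0: {q0, q1, q3, q4, q5}
read 0: {q0, q1, q2, q3, q4, q5}
read 0: {q0, q1, q2, q3, q4, q5}
read 0: {q0, q1, q2, q3, q4, q5}
read 2: {q0, q1, q2, q5}
read 1: {q0, q1, q3, q4, q5}
read 0: {q0, q1, q2, q3, q4, q5}
read 0: {q0, q1, q2, q3, q4, q5}
read 2: {q0, q1, q2, q5}
read 0: {q1, q2, q3, q4, q5}
Final reachable set {q1, q2, q3, q4, q5} has 5 states.

5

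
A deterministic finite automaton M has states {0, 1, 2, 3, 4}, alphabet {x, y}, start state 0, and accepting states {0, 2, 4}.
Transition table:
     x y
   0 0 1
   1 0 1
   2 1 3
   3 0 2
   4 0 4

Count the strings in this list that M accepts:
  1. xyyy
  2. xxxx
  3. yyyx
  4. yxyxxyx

3

xyyy: rejected
xxxx: accepted
yyyx: accepted
yxyxxyx: accepted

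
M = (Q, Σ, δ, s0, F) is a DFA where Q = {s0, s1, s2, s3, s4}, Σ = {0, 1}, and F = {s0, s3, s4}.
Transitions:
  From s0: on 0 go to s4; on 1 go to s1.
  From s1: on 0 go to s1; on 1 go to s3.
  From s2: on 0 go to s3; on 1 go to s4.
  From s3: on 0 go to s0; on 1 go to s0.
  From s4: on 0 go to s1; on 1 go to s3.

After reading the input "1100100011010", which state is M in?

s0

s0 --1--> s1
s1 --1--> s3
s3 --0--> s0
s0 --0--> s4
s4 --1--> s3
s3 --0--> s0
s0 --0--> s4
s4 --0--> s1
s1 --1--> s3
s3 --1--> s0
s0 --0--> s4
s4 --1--> s3
s3 --0--> s0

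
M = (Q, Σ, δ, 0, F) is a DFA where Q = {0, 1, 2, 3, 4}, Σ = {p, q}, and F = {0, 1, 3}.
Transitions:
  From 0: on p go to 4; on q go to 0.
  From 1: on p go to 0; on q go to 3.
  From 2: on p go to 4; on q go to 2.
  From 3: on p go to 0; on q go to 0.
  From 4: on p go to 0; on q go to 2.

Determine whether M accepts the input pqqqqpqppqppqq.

accepted

0 --p--> 4
4 --q--> 2
2 --q--> 2
2 --q--> 2
2 --q--> 2
2 --p--> 4
4 --q--> 2
2 --p--> 4
4 --p--> 0
0 --q--> 0
0 --p--> 4
4 --p--> 0
0 --q--> 0
0 --q--> 0
End in state 0, which is an accepting state.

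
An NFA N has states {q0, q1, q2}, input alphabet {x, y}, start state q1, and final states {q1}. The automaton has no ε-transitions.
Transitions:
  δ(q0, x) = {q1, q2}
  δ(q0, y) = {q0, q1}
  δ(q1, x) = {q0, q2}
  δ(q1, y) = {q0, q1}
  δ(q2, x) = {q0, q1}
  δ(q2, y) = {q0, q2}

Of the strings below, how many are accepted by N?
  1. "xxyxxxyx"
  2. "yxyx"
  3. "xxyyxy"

"xxyxxxyx": accepted
"yxyx": accepted
"xxyyxy": accepted

3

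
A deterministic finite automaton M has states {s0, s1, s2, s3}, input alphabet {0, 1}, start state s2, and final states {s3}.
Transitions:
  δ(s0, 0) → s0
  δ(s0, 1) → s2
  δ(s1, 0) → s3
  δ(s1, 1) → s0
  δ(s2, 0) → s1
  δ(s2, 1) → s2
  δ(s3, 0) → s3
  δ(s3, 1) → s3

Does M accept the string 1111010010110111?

rejected

s2 --1--> s2
s2 --1--> s2
s2 --1--> s2
s2 --1--> s2
s2 --0--> s1
s1 --1--> s0
s0 --0--> s0
s0 --0--> s0
s0 --1--> s2
s2 --0--> s1
s1 --1--> s0
s0 --1--> s2
s2 --0--> s1
s1 --1--> s0
s0 --1--> s2
s2 --1--> s2
End in state s2, which is not an accepting state.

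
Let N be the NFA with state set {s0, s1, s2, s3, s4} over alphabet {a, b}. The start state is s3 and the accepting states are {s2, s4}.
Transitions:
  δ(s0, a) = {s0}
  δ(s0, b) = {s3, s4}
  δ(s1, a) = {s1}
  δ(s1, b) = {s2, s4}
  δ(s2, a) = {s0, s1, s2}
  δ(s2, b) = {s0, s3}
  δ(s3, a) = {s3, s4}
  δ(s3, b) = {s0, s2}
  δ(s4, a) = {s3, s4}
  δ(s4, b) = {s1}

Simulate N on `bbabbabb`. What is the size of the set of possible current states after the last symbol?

Start: {s3}
read b: {s0, s2}
read b: {s0, s3, s4}
read a: {s0, s3, s4}
read b: {s0, s1, s2, s3, s4}
read b: {s0, s1, s2, s3, s4}
read a: {s0, s1, s2, s3, s4}
read b: {s0, s1, s2, s3, s4}
read b: {s0, s1, s2, s3, s4}
Final reachable set {s0, s1, s2, s3, s4} has 5 states.

5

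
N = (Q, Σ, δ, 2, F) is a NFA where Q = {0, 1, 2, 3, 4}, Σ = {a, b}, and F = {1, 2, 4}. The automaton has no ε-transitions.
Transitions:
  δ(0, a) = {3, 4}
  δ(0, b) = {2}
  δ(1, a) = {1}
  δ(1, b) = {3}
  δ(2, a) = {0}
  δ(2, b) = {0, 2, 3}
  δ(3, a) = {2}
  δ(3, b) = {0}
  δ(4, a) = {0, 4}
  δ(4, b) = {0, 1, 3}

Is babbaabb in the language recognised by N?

Start: {2}
read b: {0, 2, 3}
read a: {0, 2, 3, 4}
read b: {0, 1, 2, 3}
read b: {0, 2, 3}
read a: {0, 2, 3, 4}
read a: {0, 2, 3, 4}
read b: {0, 1, 2, 3}
read b: {0, 2, 3}
Reachable ∩ accepting = {2} — nonempty.

accepted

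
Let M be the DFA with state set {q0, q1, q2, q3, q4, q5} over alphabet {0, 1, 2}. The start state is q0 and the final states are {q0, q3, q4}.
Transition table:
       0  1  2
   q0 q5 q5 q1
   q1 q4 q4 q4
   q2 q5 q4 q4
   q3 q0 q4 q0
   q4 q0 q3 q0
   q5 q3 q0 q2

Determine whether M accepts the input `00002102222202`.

rejected

q0 --0--> q5
q5 --0--> q3
q3 --0--> q0
q0 --0--> q5
q5 --2--> q2
q2 --1--> q4
q4 --0--> q0
q0 --2--> q1
q1 --2--> q4
q4 --2--> q0
q0 --2--> q1
q1 --2--> q4
q4 --0--> q0
q0 --2--> q1
End in state q1, which is not an accepting state.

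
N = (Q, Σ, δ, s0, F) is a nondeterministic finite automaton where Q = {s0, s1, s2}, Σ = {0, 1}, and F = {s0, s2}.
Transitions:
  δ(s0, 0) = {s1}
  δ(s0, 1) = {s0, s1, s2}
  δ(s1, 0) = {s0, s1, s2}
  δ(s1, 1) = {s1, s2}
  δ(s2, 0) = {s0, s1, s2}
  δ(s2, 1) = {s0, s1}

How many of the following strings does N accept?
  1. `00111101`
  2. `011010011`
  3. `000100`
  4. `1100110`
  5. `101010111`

5

`00111101`: accepted
`011010011`: accepted
`000100`: accepted
`1100110`: accepted
`101010111`: accepted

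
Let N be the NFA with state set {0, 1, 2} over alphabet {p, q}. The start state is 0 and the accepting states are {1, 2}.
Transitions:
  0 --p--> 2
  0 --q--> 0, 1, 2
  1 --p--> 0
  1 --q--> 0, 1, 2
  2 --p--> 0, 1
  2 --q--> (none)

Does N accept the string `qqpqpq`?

accepted

Start: {0}
read q: {0, 1, 2}
read q: {0, 1, 2}
read p: {0, 1, 2}
read q: {0, 1, 2}
read p: {0, 1, 2}
read q: {0, 1, 2}
Reachable ∩ accepting = {1, 2} — nonempty.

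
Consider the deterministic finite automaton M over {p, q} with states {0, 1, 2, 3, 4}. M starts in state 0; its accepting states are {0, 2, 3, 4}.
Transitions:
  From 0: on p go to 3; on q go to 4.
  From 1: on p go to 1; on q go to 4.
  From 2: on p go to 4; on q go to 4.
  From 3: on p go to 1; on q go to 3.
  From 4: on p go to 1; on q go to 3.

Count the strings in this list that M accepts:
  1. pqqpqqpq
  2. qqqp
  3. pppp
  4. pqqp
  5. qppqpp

pqqpqqpq: accepted
qqqp: rejected
pppp: rejected
pqqp: rejected
qppqpp: rejected

1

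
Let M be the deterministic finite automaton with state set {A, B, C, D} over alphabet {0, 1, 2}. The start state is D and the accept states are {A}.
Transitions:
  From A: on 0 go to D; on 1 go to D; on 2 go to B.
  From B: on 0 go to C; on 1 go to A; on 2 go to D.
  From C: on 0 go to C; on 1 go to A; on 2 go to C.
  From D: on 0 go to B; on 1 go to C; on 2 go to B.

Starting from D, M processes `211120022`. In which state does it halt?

D --2--> B
B --1--> A
A --1--> D
D --1--> C
C --2--> C
C --0--> C
C --0--> C
C --2--> C
C --2--> C

C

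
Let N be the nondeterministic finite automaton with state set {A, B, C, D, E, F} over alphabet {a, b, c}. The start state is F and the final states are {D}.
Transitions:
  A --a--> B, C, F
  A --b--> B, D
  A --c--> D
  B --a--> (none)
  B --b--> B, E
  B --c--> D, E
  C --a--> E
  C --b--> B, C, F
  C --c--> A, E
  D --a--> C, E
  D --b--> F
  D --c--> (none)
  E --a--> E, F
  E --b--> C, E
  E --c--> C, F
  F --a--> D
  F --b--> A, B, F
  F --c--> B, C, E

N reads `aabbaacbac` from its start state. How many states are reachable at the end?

6

Start: {F}
read a: {D}
read a: {C, E}
read b: {B, C, E, F}
read b: {A, B, C, E, F}
read a: {B, C, D, E, F}
read a: {C, D, E, F}
read c: {A, B, C, E, F}
read b: {A, B, C, D, E, F}
read a: {B, C, D, E, F}
read c: {A, B, C, D, E, F}
Final reachable set {A, B, C, D, E, F} has 6 states.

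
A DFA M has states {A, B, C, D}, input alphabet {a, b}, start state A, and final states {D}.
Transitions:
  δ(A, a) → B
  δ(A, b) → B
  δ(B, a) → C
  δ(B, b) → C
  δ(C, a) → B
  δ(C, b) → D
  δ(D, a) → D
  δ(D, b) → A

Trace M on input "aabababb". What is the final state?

A --a--> B
B --a--> C
C --b--> D
D --a--> D
D --b--> A
A --a--> B
B --b--> C
C --b--> D

D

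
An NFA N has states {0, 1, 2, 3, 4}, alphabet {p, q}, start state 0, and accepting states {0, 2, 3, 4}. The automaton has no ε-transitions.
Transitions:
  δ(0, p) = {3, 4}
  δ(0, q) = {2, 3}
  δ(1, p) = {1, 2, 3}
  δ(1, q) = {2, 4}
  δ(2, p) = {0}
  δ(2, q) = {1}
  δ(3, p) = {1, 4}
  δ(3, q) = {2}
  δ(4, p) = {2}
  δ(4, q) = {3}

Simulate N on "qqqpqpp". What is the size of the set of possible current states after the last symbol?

5

Start: {0}
read q: {2, 3}
read q: {1, 2}
read q: {1, 2, 4}
read p: {0, 1, 2, 3}
read q: {1, 2, 3, 4}
read p: {0, 1, 2, 3, 4}
read p: {0, 1, 2, 3, 4}
Final reachable set {0, 1, 2, 3, 4} has 5 states.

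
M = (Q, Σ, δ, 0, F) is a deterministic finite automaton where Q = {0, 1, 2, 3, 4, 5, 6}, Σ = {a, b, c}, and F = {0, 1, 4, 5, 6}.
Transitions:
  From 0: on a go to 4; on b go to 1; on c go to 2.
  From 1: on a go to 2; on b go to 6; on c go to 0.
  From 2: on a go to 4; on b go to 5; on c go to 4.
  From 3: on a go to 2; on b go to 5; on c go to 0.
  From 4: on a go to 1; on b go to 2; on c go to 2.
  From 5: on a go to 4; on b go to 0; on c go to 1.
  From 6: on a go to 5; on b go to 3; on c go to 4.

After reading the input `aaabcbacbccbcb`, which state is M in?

6

0 --a--> 4
4 --a--> 1
1 --a--> 2
2 --b--> 5
5 --c--> 1
1 --b--> 6
6 --a--> 5
5 --c--> 1
1 --b--> 6
6 --c--> 4
4 --c--> 2
2 --b--> 5
5 --c--> 1
1 --b--> 6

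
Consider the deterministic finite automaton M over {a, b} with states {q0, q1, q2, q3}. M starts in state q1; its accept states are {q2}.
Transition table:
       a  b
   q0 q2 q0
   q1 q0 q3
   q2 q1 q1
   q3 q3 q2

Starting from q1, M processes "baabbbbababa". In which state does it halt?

q1

q1 --b--> q3
q3 --a--> q3
q3 --a--> q3
q3 --b--> q2
q2 --b--> q1
q1 --b--> q3
q3 --b--> q2
q2 --a--> q1
q1 --b--> q3
q3 --a--> q3
q3 --b--> q2
q2 --a--> q1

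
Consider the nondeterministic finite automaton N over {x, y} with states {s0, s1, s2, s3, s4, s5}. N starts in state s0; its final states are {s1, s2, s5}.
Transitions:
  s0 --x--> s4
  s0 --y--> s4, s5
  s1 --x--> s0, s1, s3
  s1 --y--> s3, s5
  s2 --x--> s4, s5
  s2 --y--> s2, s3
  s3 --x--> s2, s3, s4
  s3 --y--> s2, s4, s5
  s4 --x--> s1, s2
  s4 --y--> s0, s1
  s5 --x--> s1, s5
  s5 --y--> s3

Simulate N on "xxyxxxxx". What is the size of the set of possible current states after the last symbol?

6

Start: {s0}
read x: {s4}
read x: {s1, s2}
read y: {s2, s3, s5}
read x: {s1, s2, s3, s4, s5}
read x: {s0, s1, s2, s3, s4, s5}
read x: {s0, s1, s2, s3, s4, s5}
read x: {s0, s1, s2, s3, s4, s5}
read x: {s0, s1, s2, s3, s4, s5}
Final reachable set {s0, s1, s2, s3, s4, s5} has 6 states.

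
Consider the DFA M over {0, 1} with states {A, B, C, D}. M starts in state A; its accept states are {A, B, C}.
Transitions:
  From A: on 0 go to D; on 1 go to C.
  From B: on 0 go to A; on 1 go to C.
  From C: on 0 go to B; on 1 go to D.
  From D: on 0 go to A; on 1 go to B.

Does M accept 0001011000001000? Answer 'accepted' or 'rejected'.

rejected

A --0--> D
D --0--> A
A --0--> D
D --1--> B
B --0--> A
A --1--> C
C --1--> D
D --0--> A
A --0--> D
D --0--> A
A --0--> D
D --0--> A
A --1--> C
C --0--> B
B --0--> A
A --0--> D
End in state D, which is not an accepting state.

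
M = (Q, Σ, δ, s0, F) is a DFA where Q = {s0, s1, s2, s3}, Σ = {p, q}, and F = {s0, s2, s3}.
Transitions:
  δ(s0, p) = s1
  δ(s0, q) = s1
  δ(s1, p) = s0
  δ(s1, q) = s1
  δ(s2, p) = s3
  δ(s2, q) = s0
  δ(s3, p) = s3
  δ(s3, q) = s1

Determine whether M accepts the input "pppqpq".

rejected

s0 --p--> s1
s1 --p--> s0
s0 --p--> s1
s1 --q--> s1
s1 --p--> s0
s0 --q--> s1
End in state s1, which is not an accepting state.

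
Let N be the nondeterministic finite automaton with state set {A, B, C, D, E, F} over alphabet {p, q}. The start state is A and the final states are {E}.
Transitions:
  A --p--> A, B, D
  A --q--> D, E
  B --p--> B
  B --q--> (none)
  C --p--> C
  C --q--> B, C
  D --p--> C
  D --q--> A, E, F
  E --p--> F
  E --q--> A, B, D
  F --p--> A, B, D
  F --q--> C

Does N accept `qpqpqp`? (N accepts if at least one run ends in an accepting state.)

Start: {A}
read q: {D, E}
read p: {C, F}
read q: {B, C}
read p: {B, C}
read q: {B, C}
read p: {B, C}
Reachable ∩ accepting = {} — empty.

rejected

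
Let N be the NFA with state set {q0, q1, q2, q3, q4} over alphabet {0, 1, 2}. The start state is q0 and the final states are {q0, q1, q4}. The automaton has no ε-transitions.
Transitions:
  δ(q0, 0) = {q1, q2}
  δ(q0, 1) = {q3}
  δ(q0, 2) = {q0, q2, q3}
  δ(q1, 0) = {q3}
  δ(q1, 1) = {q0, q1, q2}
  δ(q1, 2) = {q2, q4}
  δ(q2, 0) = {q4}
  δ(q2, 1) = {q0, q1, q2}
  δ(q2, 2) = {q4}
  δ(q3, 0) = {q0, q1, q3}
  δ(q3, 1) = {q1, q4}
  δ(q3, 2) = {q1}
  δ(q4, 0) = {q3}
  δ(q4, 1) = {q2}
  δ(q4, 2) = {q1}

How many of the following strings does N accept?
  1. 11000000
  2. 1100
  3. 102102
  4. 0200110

4

11000000: accepted
1100: accepted
102102: accepted
0200110: accepted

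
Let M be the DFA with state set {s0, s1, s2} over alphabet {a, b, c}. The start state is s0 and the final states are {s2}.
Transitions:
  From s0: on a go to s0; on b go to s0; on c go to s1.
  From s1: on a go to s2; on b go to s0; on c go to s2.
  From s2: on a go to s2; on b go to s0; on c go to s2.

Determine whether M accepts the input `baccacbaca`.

s0 --b--> s0
s0 --a--> s0
s0 --c--> s1
s1 --c--> s2
s2 --a--> s2
s2 --c--> s2
s2 --b--> s0
s0 --a--> s0
s0 --c--> s1
s1 --a--> s2
End in state s2, which is an accepting state.

accepted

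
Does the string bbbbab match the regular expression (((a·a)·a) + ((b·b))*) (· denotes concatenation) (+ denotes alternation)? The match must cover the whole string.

no

Neither ((a·a)·a) nor ((b·b))* matches bbbbab.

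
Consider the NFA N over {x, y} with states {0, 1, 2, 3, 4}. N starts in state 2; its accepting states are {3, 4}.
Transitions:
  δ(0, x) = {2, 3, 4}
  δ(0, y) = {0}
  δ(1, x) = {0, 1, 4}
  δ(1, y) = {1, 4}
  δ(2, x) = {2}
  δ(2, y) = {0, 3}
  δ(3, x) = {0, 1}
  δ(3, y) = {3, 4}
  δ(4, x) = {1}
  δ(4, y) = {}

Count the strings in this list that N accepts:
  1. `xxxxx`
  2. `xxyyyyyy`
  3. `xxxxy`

`xxxxx`: rejected
`xxyyyyyy`: accepted
`xxxxy`: accepted

2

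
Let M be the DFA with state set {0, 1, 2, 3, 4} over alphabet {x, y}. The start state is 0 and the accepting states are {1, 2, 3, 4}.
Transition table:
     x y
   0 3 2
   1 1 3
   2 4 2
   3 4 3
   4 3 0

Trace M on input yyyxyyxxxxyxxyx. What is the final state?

4

0 --y--> 2
2 --y--> 2
2 --y--> 2
2 --x--> 4
4 --y--> 0
0 --y--> 2
2 --x--> 4
4 --x--> 3
3 --x--> 4
4 --x--> 3
3 --y--> 3
3 --x--> 4
4 --x--> 3
3 --y--> 3
3 --x--> 4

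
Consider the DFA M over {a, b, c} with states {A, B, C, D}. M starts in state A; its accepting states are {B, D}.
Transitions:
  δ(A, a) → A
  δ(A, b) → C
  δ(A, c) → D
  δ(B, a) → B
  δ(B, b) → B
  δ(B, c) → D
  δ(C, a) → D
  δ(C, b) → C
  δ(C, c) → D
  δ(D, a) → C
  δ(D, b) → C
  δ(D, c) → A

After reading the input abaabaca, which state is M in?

A --a--> A
A --b--> C
C --a--> D
D --a--> C
C --b--> C
C --a--> D
D --c--> A
A --a--> A

A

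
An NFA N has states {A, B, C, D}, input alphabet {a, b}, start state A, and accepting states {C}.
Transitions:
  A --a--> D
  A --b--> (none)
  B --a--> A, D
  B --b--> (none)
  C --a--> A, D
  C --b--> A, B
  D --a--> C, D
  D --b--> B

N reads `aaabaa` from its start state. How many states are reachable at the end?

2

Start: {A}
read a: {D}
read a: {C, D}
read a: {A, C, D}
read b: {A, B}
read a: {A, D}
read a: {C, D}
Final reachable set {C, D} has 2 states.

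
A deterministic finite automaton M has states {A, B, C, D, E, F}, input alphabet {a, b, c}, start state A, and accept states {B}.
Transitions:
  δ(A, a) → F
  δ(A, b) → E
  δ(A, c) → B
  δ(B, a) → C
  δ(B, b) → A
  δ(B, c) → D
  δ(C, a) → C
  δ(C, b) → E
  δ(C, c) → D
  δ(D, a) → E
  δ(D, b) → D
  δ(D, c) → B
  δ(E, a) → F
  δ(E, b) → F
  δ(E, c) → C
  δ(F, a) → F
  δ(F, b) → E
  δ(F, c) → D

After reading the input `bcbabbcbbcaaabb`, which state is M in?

F

A --b--> E
E --c--> C
C --b--> E
E --a--> F
F --b--> E
E --b--> F
F --c--> D
D --b--> D
D --b--> D
D --c--> B
B --a--> C
C --a--> C
C --a--> C
C --b--> E
E --b--> F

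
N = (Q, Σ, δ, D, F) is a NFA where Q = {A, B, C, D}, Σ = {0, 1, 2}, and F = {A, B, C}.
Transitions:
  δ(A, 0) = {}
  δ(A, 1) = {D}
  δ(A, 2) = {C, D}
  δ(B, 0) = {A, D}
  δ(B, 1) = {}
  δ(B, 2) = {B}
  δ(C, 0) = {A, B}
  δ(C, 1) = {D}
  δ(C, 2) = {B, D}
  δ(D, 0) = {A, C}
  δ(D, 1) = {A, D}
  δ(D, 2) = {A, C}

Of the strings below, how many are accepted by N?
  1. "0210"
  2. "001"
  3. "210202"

2

"0210": accepted
"001": rejected
"210202": accepted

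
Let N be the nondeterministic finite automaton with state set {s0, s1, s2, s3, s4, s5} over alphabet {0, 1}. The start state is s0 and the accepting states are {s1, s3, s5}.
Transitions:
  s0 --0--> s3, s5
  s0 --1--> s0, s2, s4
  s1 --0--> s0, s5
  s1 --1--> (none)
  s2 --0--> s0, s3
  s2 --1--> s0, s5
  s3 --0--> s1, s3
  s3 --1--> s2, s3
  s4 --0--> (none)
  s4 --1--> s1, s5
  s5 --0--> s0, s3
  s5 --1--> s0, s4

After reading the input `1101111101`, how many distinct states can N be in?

Start: {s0}
read 1: {s0, s2, s4}
read 1: {s0, s1, s2, s4, s5}
read 0: {s0, s3, s5}
read 1: {s0, s2, s3, s4}
read 1: {s0, s1, s2, s3, s4, s5}
read 1: {s0, s1, s2, s3, s4, s5}
read 1: {s0, s1, s2, s3, s4, s5}
read 1: {s0, s1, s2, s3, s4, s5}
read 0: {s0, s1, s3, s5}
read 1: {s0, s2, s3, s4}
Final reachable set {s0, s2, s3, s4} has 4 states.

4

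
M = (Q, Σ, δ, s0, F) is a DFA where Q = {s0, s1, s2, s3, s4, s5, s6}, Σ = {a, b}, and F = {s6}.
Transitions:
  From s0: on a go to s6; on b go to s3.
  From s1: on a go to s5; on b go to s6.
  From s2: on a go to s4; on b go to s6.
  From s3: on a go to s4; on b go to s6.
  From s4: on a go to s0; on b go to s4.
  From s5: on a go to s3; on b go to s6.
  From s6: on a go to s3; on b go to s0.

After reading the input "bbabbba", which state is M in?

s0 --b--> s3
s3 --b--> s6
s6 --a--> s3
s3 --b--> s6
s6 --b--> s0
s0 --b--> s3
s3 --a--> s4

s4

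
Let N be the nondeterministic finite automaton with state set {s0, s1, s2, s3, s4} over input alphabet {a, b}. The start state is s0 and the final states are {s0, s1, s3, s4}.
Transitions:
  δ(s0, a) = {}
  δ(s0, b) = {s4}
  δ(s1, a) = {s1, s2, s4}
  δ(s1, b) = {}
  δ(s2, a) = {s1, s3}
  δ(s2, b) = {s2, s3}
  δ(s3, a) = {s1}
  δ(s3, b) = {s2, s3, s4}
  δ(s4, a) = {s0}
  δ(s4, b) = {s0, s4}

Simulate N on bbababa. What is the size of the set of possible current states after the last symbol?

1

Start: {s0}
read b: {s4}
read b: {s0, s4}
read a: {s0}
read b: {s4}
read a: {s0}
read b: {s4}
read a: {s0}
Final reachable set {s0} has 1 state.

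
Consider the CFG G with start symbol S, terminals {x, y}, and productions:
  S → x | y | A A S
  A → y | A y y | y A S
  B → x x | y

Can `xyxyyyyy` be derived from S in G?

no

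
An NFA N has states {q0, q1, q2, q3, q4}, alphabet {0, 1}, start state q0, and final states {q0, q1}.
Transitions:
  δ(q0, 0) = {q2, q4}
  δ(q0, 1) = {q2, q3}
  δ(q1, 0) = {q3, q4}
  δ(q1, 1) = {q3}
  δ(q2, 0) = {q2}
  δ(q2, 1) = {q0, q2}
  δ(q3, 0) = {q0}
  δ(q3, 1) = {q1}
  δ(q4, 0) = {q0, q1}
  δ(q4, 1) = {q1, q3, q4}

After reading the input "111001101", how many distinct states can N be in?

Start: {q0}
read 1: {q2, q3}
read 1: {q0, q1, q2}
read 1: {q0, q2, q3}
read 0: {q0, q2, q4}
read 0: {q0, q1, q2, q4}
read 1: {q0, q1, q2, q3, q4}
read 1: {q0, q1, q2, q3, q4}
read 0: {q0, q1, q2, q3, q4}
read 1: {q0, q1, q2, q3, q4}
Final reachable set {q0, q1, q2, q3, q4} has 5 states.

5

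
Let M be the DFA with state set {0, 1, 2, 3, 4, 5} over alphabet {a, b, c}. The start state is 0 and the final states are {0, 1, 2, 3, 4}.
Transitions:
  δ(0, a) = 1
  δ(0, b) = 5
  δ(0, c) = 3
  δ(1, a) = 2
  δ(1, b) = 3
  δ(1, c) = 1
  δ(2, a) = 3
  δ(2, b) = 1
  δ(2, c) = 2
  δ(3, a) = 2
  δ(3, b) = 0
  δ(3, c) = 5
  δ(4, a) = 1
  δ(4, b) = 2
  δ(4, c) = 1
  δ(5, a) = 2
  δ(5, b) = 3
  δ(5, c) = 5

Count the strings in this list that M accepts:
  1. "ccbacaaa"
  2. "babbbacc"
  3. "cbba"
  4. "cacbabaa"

4

"ccbacaaa": accepted
"babbbacc": accepted
"cbba": accepted
"cacbabaa": accepted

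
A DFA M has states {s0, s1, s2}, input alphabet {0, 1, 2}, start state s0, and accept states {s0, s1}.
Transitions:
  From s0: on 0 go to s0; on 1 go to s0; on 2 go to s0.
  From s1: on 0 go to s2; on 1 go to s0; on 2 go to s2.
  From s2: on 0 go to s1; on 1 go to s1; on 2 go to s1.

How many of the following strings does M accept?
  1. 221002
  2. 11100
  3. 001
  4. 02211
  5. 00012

5

221002: accepted
11100: accepted
001: accepted
02211: accepted
00012: accepted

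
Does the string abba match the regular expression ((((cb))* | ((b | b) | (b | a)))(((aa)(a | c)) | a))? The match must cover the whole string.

No split of abba into u·v has (((cb))*|((b|b)|(b|a))) matching u and (((aa)(a|c))|a) matching v.

no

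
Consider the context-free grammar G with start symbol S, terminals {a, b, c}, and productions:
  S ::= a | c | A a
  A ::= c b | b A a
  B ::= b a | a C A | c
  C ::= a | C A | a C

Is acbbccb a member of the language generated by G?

no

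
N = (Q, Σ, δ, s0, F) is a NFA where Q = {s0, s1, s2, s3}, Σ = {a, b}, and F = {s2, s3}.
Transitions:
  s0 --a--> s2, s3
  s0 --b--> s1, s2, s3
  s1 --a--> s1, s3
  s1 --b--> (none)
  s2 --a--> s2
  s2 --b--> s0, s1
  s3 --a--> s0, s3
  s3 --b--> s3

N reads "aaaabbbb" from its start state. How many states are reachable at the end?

Start: {s0}
read a: {s2, s3}
read a: {s0, s2, s3}
read a: {s0, s2, s3}
read a: {s0, s2, s3}
read b: {s0, s1, s2, s3}
read b: {s0, s1, s2, s3}
read b: {s0, s1, s2, s3}
read b: {s0, s1, s2, s3}
Final reachable set {s0, s1, s2, s3} has 4 states.

4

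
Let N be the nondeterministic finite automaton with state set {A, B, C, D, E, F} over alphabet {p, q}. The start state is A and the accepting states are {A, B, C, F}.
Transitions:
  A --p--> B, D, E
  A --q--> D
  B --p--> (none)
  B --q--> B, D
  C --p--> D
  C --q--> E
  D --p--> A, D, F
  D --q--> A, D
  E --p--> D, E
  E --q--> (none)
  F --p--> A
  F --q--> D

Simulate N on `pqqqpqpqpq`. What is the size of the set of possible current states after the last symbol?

Start: {A}
read p: {B, D, E}
read q: {A, B, D}
read q: {A, B, D}
read q: {A, B, D}
read p: {A, B, D, E, F}
read q: {A, B, D}
read p: {A, B, D, E, F}
read q: {A, B, D}
read p: {A, B, D, E, F}
read q: {A, B, D}
Final reachable set {A, B, D} has 3 states.

3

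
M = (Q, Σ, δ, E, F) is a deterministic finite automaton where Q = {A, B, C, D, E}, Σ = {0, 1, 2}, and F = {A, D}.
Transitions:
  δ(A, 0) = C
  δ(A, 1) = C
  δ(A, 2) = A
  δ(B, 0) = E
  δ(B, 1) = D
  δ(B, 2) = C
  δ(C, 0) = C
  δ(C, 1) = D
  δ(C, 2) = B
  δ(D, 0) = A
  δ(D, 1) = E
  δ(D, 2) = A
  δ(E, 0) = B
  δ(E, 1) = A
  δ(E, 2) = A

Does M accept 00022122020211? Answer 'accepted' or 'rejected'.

E --0--> B
B --0--> E
E --0--> B
B --2--> C
C --2--> B
B --1--> D
D --2--> A
A --2--> A
A --0--> C
C --2--> B
B --0--> E
E --2--> A
A --1--> C
C --1--> D
End in state D, which is an accepting state.

accepted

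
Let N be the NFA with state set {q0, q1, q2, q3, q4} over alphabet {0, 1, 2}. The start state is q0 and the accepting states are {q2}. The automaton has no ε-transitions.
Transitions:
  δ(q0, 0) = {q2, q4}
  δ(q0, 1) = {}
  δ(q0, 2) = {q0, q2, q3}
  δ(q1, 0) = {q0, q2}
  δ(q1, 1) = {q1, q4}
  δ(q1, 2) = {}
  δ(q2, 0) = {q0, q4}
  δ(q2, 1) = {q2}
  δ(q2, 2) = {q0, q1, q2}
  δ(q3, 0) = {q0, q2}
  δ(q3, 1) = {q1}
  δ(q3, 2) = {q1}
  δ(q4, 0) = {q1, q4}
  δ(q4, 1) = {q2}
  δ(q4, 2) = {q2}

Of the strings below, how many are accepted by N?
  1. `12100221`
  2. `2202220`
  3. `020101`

2

`12100221`: rejected
`2202220`: accepted
`020101`: accepted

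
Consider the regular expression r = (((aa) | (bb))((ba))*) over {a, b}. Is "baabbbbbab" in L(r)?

no

No split of baabbbbbab into u·v has ((aa)|(bb)) matching u and ((ba))* matching v.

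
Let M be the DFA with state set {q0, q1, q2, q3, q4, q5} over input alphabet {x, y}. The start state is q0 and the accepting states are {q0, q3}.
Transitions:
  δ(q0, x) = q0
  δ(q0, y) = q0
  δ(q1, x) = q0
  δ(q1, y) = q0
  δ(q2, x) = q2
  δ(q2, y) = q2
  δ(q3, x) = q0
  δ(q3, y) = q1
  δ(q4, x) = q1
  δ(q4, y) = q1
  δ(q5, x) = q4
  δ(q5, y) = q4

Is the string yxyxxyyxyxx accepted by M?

accepted

q0 --y--> q0
q0 --x--> q0
q0 --y--> q0
q0 --x--> q0
q0 --x--> q0
q0 --y--> q0
q0 --y--> q0
q0 --x--> q0
q0 --y--> q0
q0 --x--> q0
q0 --x--> q0
End in state q0, which is an accepting state.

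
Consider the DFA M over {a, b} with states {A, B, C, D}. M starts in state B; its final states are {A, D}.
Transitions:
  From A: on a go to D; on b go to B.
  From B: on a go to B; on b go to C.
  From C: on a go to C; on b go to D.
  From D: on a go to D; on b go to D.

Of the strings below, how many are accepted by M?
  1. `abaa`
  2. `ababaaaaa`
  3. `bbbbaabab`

`abaa`: rejected
`ababaaaaa`: accepted
`bbbbaabab`: accepted

2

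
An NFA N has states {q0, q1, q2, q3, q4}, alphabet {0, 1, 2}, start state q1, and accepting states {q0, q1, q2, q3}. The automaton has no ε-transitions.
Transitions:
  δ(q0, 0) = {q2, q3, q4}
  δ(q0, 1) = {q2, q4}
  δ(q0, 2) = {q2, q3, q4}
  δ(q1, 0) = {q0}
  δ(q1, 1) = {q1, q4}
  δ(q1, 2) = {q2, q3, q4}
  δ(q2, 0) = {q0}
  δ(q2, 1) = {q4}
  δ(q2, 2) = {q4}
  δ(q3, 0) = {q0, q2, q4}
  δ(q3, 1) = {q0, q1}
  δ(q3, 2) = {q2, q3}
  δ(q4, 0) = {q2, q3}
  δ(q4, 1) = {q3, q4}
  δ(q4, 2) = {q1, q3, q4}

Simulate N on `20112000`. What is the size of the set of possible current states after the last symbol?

Start: {q1}
read 2: {q2, q3, q4}
read 0: {q0, q2, q3, q4}
read 1: {q0, q1, q2, q3, q4}
read 1: {q0, q1, q2, q3, q4}
read 2: {q1, q2, q3, q4}
read 0: {q0, q2, q3, q4}
read 0: {q0, q2, q3, q4}
read 0: {q0, q2, q3, q4}
Final reachable set {q0, q2, q3, q4} has 4 states.

4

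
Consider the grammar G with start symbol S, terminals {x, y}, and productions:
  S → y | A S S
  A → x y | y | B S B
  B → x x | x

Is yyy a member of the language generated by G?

yes

S ⇒ ASS ⇒ ySS ⇒ yyS ⇒ yyy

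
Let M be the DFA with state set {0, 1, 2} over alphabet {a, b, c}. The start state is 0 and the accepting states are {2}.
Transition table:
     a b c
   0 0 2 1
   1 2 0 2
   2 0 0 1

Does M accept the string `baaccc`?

0 --b--> 2
2 --a--> 0
0 --a--> 0
0 --c--> 1
1 --c--> 2
2 --c--> 1
End in state 1, which is not an accepting state.

rejected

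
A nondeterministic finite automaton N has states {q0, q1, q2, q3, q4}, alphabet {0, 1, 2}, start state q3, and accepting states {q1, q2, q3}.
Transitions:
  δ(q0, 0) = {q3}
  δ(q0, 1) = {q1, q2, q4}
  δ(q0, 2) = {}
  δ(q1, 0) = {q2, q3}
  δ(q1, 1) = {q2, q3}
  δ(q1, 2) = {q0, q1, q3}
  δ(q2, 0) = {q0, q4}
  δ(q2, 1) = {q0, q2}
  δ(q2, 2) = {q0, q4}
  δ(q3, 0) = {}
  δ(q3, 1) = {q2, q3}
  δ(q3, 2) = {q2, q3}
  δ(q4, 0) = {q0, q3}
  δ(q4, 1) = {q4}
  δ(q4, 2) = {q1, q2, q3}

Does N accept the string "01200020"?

rejected

Start: {q3}
read 0: {}
The reachable set is empty and stays empty for the remaining 7 symbols.
Reachable ∩ accepting = {} — empty.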